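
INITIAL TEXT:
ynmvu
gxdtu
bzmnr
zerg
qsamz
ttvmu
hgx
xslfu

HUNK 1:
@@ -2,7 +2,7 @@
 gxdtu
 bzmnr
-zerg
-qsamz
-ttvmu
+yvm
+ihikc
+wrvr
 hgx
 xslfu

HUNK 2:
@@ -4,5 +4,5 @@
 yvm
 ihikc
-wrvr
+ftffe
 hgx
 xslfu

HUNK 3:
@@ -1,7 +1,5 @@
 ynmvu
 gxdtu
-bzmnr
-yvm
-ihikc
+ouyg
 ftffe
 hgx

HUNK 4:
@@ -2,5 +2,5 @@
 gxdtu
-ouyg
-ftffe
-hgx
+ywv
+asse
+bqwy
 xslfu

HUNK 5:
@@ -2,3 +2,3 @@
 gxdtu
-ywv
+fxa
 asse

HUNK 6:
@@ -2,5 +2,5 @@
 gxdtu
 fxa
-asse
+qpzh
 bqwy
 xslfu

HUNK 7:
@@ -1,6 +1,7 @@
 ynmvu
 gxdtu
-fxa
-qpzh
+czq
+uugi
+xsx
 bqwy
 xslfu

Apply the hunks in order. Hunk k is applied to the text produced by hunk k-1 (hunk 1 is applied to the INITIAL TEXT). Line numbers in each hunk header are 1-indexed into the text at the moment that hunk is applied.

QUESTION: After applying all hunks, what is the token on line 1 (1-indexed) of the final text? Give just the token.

Answer: ynmvu

Derivation:
Hunk 1: at line 2 remove [zerg,qsamz,ttvmu] add [yvm,ihikc,wrvr] -> 8 lines: ynmvu gxdtu bzmnr yvm ihikc wrvr hgx xslfu
Hunk 2: at line 4 remove [wrvr] add [ftffe] -> 8 lines: ynmvu gxdtu bzmnr yvm ihikc ftffe hgx xslfu
Hunk 3: at line 1 remove [bzmnr,yvm,ihikc] add [ouyg] -> 6 lines: ynmvu gxdtu ouyg ftffe hgx xslfu
Hunk 4: at line 2 remove [ouyg,ftffe,hgx] add [ywv,asse,bqwy] -> 6 lines: ynmvu gxdtu ywv asse bqwy xslfu
Hunk 5: at line 2 remove [ywv] add [fxa] -> 6 lines: ynmvu gxdtu fxa asse bqwy xslfu
Hunk 6: at line 2 remove [asse] add [qpzh] -> 6 lines: ynmvu gxdtu fxa qpzh bqwy xslfu
Hunk 7: at line 1 remove [fxa,qpzh] add [czq,uugi,xsx] -> 7 lines: ynmvu gxdtu czq uugi xsx bqwy xslfu
Final line 1: ynmvu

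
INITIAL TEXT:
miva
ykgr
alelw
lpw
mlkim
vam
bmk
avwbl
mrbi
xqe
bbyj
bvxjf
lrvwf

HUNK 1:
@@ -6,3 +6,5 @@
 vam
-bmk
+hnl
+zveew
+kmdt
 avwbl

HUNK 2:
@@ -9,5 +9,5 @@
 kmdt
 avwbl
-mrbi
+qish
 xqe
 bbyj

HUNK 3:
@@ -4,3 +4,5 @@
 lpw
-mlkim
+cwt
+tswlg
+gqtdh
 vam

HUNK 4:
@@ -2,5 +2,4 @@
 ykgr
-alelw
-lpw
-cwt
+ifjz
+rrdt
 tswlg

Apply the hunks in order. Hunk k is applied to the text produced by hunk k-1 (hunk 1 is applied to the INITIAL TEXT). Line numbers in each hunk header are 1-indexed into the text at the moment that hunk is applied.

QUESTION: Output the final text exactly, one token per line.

Answer: miva
ykgr
ifjz
rrdt
tswlg
gqtdh
vam
hnl
zveew
kmdt
avwbl
qish
xqe
bbyj
bvxjf
lrvwf

Derivation:
Hunk 1: at line 6 remove [bmk] add [hnl,zveew,kmdt] -> 15 lines: miva ykgr alelw lpw mlkim vam hnl zveew kmdt avwbl mrbi xqe bbyj bvxjf lrvwf
Hunk 2: at line 9 remove [mrbi] add [qish] -> 15 lines: miva ykgr alelw lpw mlkim vam hnl zveew kmdt avwbl qish xqe bbyj bvxjf lrvwf
Hunk 3: at line 4 remove [mlkim] add [cwt,tswlg,gqtdh] -> 17 lines: miva ykgr alelw lpw cwt tswlg gqtdh vam hnl zveew kmdt avwbl qish xqe bbyj bvxjf lrvwf
Hunk 4: at line 2 remove [alelw,lpw,cwt] add [ifjz,rrdt] -> 16 lines: miva ykgr ifjz rrdt tswlg gqtdh vam hnl zveew kmdt avwbl qish xqe bbyj bvxjf lrvwf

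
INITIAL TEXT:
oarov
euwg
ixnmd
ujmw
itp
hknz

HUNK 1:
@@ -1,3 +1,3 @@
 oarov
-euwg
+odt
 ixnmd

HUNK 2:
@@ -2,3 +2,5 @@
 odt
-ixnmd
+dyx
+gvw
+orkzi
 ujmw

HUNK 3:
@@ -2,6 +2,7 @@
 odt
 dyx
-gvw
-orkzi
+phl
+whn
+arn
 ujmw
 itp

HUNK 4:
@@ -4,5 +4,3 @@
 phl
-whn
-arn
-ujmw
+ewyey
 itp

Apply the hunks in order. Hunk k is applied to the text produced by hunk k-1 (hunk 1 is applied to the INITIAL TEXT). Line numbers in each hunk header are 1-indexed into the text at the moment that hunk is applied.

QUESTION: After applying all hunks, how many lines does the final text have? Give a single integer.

Answer: 7

Derivation:
Hunk 1: at line 1 remove [euwg] add [odt] -> 6 lines: oarov odt ixnmd ujmw itp hknz
Hunk 2: at line 2 remove [ixnmd] add [dyx,gvw,orkzi] -> 8 lines: oarov odt dyx gvw orkzi ujmw itp hknz
Hunk 3: at line 2 remove [gvw,orkzi] add [phl,whn,arn] -> 9 lines: oarov odt dyx phl whn arn ujmw itp hknz
Hunk 4: at line 4 remove [whn,arn,ujmw] add [ewyey] -> 7 lines: oarov odt dyx phl ewyey itp hknz
Final line count: 7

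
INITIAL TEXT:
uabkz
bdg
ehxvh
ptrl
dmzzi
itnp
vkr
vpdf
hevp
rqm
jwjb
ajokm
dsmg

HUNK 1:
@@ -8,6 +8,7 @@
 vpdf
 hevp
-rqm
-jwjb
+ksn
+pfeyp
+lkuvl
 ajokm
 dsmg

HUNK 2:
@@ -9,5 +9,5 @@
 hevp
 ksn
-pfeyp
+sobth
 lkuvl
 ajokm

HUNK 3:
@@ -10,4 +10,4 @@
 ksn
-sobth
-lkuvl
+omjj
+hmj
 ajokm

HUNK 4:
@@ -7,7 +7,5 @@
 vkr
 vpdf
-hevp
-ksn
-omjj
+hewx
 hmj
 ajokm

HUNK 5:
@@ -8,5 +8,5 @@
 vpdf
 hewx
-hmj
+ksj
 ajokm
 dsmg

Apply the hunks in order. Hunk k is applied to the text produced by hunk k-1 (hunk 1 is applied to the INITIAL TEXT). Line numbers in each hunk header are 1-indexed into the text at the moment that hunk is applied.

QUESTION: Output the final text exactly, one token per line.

Answer: uabkz
bdg
ehxvh
ptrl
dmzzi
itnp
vkr
vpdf
hewx
ksj
ajokm
dsmg

Derivation:
Hunk 1: at line 8 remove [rqm,jwjb] add [ksn,pfeyp,lkuvl] -> 14 lines: uabkz bdg ehxvh ptrl dmzzi itnp vkr vpdf hevp ksn pfeyp lkuvl ajokm dsmg
Hunk 2: at line 9 remove [pfeyp] add [sobth] -> 14 lines: uabkz bdg ehxvh ptrl dmzzi itnp vkr vpdf hevp ksn sobth lkuvl ajokm dsmg
Hunk 3: at line 10 remove [sobth,lkuvl] add [omjj,hmj] -> 14 lines: uabkz bdg ehxvh ptrl dmzzi itnp vkr vpdf hevp ksn omjj hmj ajokm dsmg
Hunk 4: at line 7 remove [hevp,ksn,omjj] add [hewx] -> 12 lines: uabkz bdg ehxvh ptrl dmzzi itnp vkr vpdf hewx hmj ajokm dsmg
Hunk 5: at line 8 remove [hmj] add [ksj] -> 12 lines: uabkz bdg ehxvh ptrl dmzzi itnp vkr vpdf hewx ksj ajokm dsmg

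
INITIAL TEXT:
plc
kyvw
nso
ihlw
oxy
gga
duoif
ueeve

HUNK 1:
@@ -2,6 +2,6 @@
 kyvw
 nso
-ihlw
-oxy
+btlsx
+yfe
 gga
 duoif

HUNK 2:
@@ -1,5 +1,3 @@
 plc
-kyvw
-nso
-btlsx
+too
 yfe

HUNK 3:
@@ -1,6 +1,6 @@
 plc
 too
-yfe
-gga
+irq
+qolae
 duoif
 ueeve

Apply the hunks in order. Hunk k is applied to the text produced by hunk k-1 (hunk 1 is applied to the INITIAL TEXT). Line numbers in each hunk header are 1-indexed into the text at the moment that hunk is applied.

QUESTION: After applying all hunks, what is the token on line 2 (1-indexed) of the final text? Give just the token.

Hunk 1: at line 2 remove [ihlw,oxy] add [btlsx,yfe] -> 8 lines: plc kyvw nso btlsx yfe gga duoif ueeve
Hunk 2: at line 1 remove [kyvw,nso,btlsx] add [too] -> 6 lines: plc too yfe gga duoif ueeve
Hunk 3: at line 1 remove [yfe,gga] add [irq,qolae] -> 6 lines: plc too irq qolae duoif ueeve
Final line 2: too

Answer: too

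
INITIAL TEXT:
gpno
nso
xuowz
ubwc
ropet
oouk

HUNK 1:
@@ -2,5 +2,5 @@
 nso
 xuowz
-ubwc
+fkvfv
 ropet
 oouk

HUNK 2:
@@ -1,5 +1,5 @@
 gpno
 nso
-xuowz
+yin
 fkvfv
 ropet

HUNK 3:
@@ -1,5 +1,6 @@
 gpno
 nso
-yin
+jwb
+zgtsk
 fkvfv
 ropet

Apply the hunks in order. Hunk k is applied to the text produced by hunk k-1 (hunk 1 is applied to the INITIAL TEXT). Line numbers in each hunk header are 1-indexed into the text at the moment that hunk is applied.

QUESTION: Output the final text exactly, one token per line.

Hunk 1: at line 2 remove [ubwc] add [fkvfv] -> 6 lines: gpno nso xuowz fkvfv ropet oouk
Hunk 2: at line 1 remove [xuowz] add [yin] -> 6 lines: gpno nso yin fkvfv ropet oouk
Hunk 3: at line 1 remove [yin] add [jwb,zgtsk] -> 7 lines: gpno nso jwb zgtsk fkvfv ropet oouk

Answer: gpno
nso
jwb
zgtsk
fkvfv
ropet
oouk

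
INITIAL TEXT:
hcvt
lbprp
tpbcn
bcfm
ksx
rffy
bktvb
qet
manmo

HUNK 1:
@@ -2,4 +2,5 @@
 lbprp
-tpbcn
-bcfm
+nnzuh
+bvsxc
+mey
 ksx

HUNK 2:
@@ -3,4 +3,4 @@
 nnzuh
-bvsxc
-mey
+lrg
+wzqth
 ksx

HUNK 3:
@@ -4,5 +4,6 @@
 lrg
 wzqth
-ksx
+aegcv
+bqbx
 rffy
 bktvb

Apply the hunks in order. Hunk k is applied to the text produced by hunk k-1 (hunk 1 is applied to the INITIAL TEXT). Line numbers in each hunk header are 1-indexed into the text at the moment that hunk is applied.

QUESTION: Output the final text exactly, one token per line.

Answer: hcvt
lbprp
nnzuh
lrg
wzqth
aegcv
bqbx
rffy
bktvb
qet
manmo

Derivation:
Hunk 1: at line 2 remove [tpbcn,bcfm] add [nnzuh,bvsxc,mey] -> 10 lines: hcvt lbprp nnzuh bvsxc mey ksx rffy bktvb qet manmo
Hunk 2: at line 3 remove [bvsxc,mey] add [lrg,wzqth] -> 10 lines: hcvt lbprp nnzuh lrg wzqth ksx rffy bktvb qet manmo
Hunk 3: at line 4 remove [ksx] add [aegcv,bqbx] -> 11 lines: hcvt lbprp nnzuh lrg wzqth aegcv bqbx rffy bktvb qet manmo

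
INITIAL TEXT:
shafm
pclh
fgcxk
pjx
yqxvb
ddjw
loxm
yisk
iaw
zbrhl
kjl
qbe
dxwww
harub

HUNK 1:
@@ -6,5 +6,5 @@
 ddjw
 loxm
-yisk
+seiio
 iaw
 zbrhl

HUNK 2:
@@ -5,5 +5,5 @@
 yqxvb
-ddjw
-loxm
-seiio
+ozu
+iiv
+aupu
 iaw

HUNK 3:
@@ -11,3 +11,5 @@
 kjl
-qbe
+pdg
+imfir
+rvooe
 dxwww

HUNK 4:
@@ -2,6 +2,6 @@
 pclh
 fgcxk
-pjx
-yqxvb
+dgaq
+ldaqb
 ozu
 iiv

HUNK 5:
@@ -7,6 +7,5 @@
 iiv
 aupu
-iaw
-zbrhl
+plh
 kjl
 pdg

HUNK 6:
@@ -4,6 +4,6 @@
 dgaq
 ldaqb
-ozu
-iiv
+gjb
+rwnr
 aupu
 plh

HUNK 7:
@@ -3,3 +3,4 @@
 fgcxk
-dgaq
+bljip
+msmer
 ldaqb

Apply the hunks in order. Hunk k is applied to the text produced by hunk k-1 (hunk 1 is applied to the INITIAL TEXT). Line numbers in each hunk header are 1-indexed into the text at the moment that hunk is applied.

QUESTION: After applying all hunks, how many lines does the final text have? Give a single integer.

Answer: 16

Derivation:
Hunk 1: at line 6 remove [yisk] add [seiio] -> 14 lines: shafm pclh fgcxk pjx yqxvb ddjw loxm seiio iaw zbrhl kjl qbe dxwww harub
Hunk 2: at line 5 remove [ddjw,loxm,seiio] add [ozu,iiv,aupu] -> 14 lines: shafm pclh fgcxk pjx yqxvb ozu iiv aupu iaw zbrhl kjl qbe dxwww harub
Hunk 3: at line 11 remove [qbe] add [pdg,imfir,rvooe] -> 16 lines: shafm pclh fgcxk pjx yqxvb ozu iiv aupu iaw zbrhl kjl pdg imfir rvooe dxwww harub
Hunk 4: at line 2 remove [pjx,yqxvb] add [dgaq,ldaqb] -> 16 lines: shafm pclh fgcxk dgaq ldaqb ozu iiv aupu iaw zbrhl kjl pdg imfir rvooe dxwww harub
Hunk 5: at line 7 remove [iaw,zbrhl] add [plh] -> 15 lines: shafm pclh fgcxk dgaq ldaqb ozu iiv aupu plh kjl pdg imfir rvooe dxwww harub
Hunk 6: at line 4 remove [ozu,iiv] add [gjb,rwnr] -> 15 lines: shafm pclh fgcxk dgaq ldaqb gjb rwnr aupu plh kjl pdg imfir rvooe dxwww harub
Hunk 7: at line 3 remove [dgaq] add [bljip,msmer] -> 16 lines: shafm pclh fgcxk bljip msmer ldaqb gjb rwnr aupu plh kjl pdg imfir rvooe dxwww harub
Final line count: 16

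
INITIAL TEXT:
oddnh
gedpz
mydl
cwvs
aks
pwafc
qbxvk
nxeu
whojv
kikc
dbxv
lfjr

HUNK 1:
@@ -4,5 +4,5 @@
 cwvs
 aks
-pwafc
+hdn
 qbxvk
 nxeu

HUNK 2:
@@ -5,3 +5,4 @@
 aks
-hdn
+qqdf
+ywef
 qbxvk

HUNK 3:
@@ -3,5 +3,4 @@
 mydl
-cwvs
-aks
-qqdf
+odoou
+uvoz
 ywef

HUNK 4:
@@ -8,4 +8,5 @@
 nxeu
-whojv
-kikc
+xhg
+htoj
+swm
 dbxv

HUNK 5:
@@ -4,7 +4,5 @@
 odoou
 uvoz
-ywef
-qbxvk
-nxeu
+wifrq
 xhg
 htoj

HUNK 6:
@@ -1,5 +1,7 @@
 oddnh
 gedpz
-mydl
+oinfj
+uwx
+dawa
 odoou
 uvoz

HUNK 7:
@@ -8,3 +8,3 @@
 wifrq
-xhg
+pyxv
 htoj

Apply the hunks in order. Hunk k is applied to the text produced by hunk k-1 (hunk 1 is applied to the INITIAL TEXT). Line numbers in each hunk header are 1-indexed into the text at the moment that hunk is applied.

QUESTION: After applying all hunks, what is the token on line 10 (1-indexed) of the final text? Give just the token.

Hunk 1: at line 4 remove [pwafc] add [hdn] -> 12 lines: oddnh gedpz mydl cwvs aks hdn qbxvk nxeu whojv kikc dbxv lfjr
Hunk 2: at line 5 remove [hdn] add [qqdf,ywef] -> 13 lines: oddnh gedpz mydl cwvs aks qqdf ywef qbxvk nxeu whojv kikc dbxv lfjr
Hunk 3: at line 3 remove [cwvs,aks,qqdf] add [odoou,uvoz] -> 12 lines: oddnh gedpz mydl odoou uvoz ywef qbxvk nxeu whojv kikc dbxv lfjr
Hunk 4: at line 8 remove [whojv,kikc] add [xhg,htoj,swm] -> 13 lines: oddnh gedpz mydl odoou uvoz ywef qbxvk nxeu xhg htoj swm dbxv lfjr
Hunk 5: at line 4 remove [ywef,qbxvk,nxeu] add [wifrq] -> 11 lines: oddnh gedpz mydl odoou uvoz wifrq xhg htoj swm dbxv lfjr
Hunk 6: at line 1 remove [mydl] add [oinfj,uwx,dawa] -> 13 lines: oddnh gedpz oinfj uwx dawa odoou uvoz wifrq xhg htoj swm dbxv lfjr
Hunk 7: at line 8 remove [xhg] add [pyxv] -> 13 lines: oddnh gedpz oinfj uwx dawa odoou uvoz wifrq pyxv htoj swm dbxv lfjr
Final line 10: htoj

Answer: htoj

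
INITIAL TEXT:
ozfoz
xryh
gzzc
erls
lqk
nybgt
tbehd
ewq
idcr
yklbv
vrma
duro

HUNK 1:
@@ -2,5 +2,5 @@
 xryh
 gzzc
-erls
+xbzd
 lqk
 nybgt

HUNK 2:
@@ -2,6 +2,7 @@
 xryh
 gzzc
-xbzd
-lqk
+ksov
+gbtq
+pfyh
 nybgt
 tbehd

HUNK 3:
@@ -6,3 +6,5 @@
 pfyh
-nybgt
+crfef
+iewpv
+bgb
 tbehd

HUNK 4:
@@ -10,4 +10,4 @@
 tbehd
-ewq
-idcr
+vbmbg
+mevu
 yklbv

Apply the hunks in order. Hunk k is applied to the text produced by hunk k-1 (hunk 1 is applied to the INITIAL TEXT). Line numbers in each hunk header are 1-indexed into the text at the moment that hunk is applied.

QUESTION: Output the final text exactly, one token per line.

Answer: ozfoz
xryh
gzzc
ksov
gbtq
pfyh
crfef
iewpv
bgb
tbehd
vbmbg
mevu
yklbv
vrma
duro

Derivation:
Hunk 1: at line 2 remove [erls] add [xbzd] -> 12 lines: ozfoz xryh gzzc xbzd lqk nybgt tbehd ewq idcr yklbv vrma duro
Hunk 2: at line 2 remove [xbzd,lqk] add [ksov,gbtq,pfyh] -> 13 lines: ozfoz xryh gzzc ksov gbtq pfyh nybgt tbehd ewq idcr yklbv vrma duro
Hunk 3: at line 6 remove [nybgt] add [crfef,iewpv,bgb] -> 15 lines: ozfoz xryh gzzc ksov gbtq pfyh crfef iewpv bgb tbehd ewq idcr yklbv vrma duro
Hunk 4: at line 10 remove [ewq,idcr] add [vbmbg,mevu] -> 15 lines: ozfoz xryh gzzc ksov gbtq pfyh crfef iewpv bgb tbehd vbmbg mevu yklbv vrma duro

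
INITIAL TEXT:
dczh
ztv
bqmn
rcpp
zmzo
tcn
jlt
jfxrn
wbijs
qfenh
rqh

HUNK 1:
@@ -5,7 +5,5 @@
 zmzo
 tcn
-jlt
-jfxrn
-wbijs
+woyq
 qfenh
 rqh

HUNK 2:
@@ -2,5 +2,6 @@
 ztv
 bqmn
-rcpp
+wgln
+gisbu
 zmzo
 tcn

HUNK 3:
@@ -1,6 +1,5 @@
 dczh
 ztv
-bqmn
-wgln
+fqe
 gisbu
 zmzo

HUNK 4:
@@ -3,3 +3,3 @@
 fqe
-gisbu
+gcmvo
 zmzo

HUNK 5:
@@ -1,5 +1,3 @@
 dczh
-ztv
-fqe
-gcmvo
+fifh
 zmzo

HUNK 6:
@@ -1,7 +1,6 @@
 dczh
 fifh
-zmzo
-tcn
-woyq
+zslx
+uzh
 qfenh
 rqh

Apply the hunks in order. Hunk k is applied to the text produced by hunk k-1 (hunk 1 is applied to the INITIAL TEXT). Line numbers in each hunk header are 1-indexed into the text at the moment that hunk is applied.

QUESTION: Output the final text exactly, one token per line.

Hunk 1: at line 5 remove [jlt,jfxrn,wbijs] add [woyq] -> 9 lines: dczh ztv bqmn rcpp zmzo tcn woyq qfenh rqh
Hunk 2: at line 2 remove [rcpp] add [wgln,gisbu] -> 10 lines: dczh ztv bqmn wgln gisbu zmzo tcn woyq qfenh rqh
Hunk 3: at line 1 remove [bqmn,wgln] add [fqe] -> 9 lines: dczh ztv fqe gisbu zmzo tcn woyq qfenh rqh
Hunk 4: at line 3 remove [gisbu] add [gcmvo] -> 9 lines: dczh ztv fqe gcmvo zmzo tcn woyq qfenh rqh
Hunk 5: at line 1 remove [ztv,fqe,gcmvo] add [fifh] -> 7 lines: dczh fifh zmzo tcn woyq qfenh rqh
Hunk 6: at line 1 remove [zmzo,tcn,woyq] add [zslx,uzh] -> 6 lines: dczh fifh zslx uzh qfenh rqh

Answer: dczh
fifh
zslx
uzh
qfenh
rqh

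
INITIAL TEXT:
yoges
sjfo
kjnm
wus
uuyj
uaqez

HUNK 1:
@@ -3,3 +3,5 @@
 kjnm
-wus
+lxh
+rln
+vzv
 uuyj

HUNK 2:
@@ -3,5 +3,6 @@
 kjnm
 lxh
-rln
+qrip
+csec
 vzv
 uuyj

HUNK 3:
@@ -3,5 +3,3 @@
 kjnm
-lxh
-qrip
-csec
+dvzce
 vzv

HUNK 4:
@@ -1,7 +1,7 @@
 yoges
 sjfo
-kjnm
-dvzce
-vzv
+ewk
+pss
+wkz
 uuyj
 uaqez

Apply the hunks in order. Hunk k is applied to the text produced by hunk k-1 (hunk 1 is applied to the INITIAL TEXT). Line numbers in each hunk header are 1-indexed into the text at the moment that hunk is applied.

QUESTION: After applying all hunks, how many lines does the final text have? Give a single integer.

Answer: 7

Derivation:
Hunk 1: at line 3 remove [wus] add [lxh,rln,vzv] -> 8 lines: yoges sjfo kjnm lxh rln vzv uuyj uaqez
Hunk 2: at line 3 remove [rln] add [qrip,csec] -> 9 lines: yoges sjfo kjnm lxh qrip csec vzv uuyj uaqez
Hunk 3: at line 3 remove [lxh,qrip,csec] add [dvzce] -> 7 lines: yoges sjfo kjnm dvzce vzv uuyj uaqez
Hunk 4: at line 1 remove [kjnm,dvzce,vzv] add [ewk,pss,wkz] -> 7 lines: yoges sjfo ewk pss wkz uuyj uaqez
Final line count: 7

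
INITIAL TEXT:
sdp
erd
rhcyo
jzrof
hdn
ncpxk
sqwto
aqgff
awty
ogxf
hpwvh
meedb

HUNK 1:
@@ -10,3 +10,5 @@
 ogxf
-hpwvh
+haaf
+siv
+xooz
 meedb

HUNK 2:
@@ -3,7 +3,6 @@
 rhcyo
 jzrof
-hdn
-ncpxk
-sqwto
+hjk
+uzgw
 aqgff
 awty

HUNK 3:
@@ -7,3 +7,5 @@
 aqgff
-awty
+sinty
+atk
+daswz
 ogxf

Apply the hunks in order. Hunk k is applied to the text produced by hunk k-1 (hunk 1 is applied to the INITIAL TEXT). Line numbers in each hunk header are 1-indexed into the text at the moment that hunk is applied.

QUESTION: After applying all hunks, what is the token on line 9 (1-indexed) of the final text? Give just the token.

Answer: atk

Derivation:
Hunk 1: at line 10 remove [hpwvh] add [haaf,siv,xooz] -> 14 lines: sdp erd rhcyo jzrof hdn ncpxk sqwto aqgff awty ogxf haaf siv xooz meedb
Hunk 2: at line 3 remove [hdn,ncpxk,sqwto] add [hjk,uzgw] -> 13 lines: sdp erd rhcyo jzrof hjk uzgw aqgff awty ogxf haaf siv xooz meedb
Hunk 3: at line 7 remove [awty] add [sinty,atk,daswz] -> 15 lines: sdp erd rhcyo jzrof hjk uzgw aqgff sinty atk daswz ogxf haaf siv xooz meedb
Final line 9: atk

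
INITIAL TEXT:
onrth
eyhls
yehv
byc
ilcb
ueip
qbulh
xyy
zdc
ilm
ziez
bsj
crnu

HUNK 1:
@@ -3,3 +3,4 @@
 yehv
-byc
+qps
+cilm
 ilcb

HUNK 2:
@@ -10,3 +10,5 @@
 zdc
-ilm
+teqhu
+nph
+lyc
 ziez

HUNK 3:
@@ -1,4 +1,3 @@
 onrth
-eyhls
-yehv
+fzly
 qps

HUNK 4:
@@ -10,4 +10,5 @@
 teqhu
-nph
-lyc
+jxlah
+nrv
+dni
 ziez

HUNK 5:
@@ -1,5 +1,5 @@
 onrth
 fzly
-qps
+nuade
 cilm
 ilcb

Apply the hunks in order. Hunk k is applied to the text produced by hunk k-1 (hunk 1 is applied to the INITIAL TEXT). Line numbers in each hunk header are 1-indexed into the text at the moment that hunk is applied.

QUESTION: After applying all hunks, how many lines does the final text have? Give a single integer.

Hunk 1: at line 3 remove [byc] add [qps,cilm] -> 14 lines: onrth eyhls yehv qps cilm ilcb ueip qbulh xyy zdc ilm ziez bsj crnu
Hunk 2: at line 10 remove [ilm] add [teqhu,nph,lyc] -> 16 lines: onrth eyhls yehv qps cilm ilcb ueip qbulh xyy zdc teqhu nph lyc ziez bsj crnu
Hunk 3: at line 1 remove [eyhls,yehv] add [fzly] -> 15 lines: onrth fzly qps cilm ilcb ueip qbulh xyy zdc teqhu nph lyc ziez bsj crnu
Hunk 4: at line 10 remove [nph,lyc] add [jxlah,nrv,dni] -> 16 lines: onrth fzly qps cilm ilcb ueip qbulh xyy zdc teqhu jxlah nrv dni ziez bsj crnu
Hunk 5: at line 1 remove [qps] add [nuade] -> 16 lines: onrth fzly nuade cilm ilcb ueip qbulh xyy zdc teqhu jxlah nrv dni ziez bsj crnu
Final line count: 16

Answer: 16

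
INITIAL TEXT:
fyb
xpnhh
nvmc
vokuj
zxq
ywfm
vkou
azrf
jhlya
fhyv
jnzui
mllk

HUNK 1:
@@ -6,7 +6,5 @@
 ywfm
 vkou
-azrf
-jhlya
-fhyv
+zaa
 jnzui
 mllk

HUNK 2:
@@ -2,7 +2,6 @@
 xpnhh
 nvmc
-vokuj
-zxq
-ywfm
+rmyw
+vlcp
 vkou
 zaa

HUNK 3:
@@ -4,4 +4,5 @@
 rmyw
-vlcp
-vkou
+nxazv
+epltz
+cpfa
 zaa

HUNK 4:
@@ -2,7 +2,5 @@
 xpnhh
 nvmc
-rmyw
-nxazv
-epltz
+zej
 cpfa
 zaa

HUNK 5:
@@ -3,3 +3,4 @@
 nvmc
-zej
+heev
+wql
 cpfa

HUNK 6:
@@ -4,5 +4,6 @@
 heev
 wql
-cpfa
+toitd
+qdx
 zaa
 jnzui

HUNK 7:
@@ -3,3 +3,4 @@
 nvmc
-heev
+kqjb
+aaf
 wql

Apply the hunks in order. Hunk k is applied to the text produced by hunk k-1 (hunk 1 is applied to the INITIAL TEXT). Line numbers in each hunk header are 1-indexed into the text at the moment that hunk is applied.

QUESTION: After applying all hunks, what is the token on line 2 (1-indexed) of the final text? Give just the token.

Answer: xpnhh

Derivation:
Hunk 1: at line 6 remove [azrf,jhlya,fhyv] add [zaa] -> 10 lines: fyb xpnhh nvmc vokuj zxq ywfm vkou zaa jnzui mllk
Hunk 2: at line 2 remove [vokuj,zxq,ywfm] add [rmyw,vlcp] -> 9 lines: fyb xpnhh nvmc rmyw vlcp vkou zaa jnzui mllk
Hunk 3: at line 4 remove [vlcp,vkou] add [nxazv,epltz,cpfa] -> 10 lines: fyb xpnhh nvmc rmyw nxazv epltz cpfa zaa jnzui mllk
Hunk 4: at line 2 remove [rmyw,nxazv,epltz] add [zej] -> 8 lines: fyb xpnhh nvmc zej cpfa zaa jnzui mllk
Hunk 5: at line 3 remove [zej] add [heev,wql] -> 9 lines: fyb xpnhh nvmc heev wql cpfa zaa jnzui mllk
Hunk 6: at line 4 remove [cpfa] add [toitd,qdx] -> 10 lines: fyb xpnhh nvmc heev wql toitd qdx zaa jnzui mllk
Hunk 7: at line 3 remove [heev] add [kqjb,aaf] -> 11 lines: fyb xpnhh nvmc kqjb aaf wql toitd qdx zaa jnzui mllk
Final line 2: xpnhh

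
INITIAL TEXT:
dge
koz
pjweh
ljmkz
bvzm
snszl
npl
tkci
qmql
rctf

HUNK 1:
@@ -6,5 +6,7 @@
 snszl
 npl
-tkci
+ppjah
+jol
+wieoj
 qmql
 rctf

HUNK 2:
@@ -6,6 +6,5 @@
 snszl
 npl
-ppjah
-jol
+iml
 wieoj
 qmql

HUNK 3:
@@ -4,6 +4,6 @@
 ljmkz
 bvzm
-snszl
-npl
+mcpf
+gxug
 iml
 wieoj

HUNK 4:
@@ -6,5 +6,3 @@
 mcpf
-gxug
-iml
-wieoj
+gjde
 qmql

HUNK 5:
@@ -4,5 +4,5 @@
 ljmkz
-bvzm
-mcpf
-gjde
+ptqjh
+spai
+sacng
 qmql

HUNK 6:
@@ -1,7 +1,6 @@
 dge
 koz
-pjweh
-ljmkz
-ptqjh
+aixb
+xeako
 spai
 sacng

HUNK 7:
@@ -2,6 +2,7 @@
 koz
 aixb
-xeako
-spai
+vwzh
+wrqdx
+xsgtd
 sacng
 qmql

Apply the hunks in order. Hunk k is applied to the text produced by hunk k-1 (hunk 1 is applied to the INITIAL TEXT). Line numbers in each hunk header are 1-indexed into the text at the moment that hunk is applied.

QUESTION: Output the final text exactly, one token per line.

Answer: dge
koz
aixb
vwzh
wrqdx
xsgtd
sacng
qmql
rctf

Derivation:
Hunk 1: at line 6 remove [tkci] add [ppjah,jol,wieoj] -> 12 lines: dge koz pjweh ljmkz bvzm snszl npl ppjah jol wieoj qmql rctf
Hunk 2: at line 6 remove [ppjah,jol] add [iml] -> 11 lines: dge koz pjweh ljmkz bvzm snszl npl iml wieoj qmql rctf
Hunk 3: at line 4 remove [snszl,npl] add [mcpf,gxug] -> 11 lines: dge koz pjweh ljmkz bvzm mcpf gxug iml wieoj qmql rctf
Hunk 4: at line 6 remove [gxug,iml,wieoj] add [gjde] -> 9 lines: dge koz pjweh ljmkz bvzm mcpf gjde qmql rctf
Hunk 5: at line 4 remove [bvzm,mcpf,gjde] add [ptqjh,spai,sacng] -> 9 lines: dge koz pjweh ljmkz ptqjh spai sacng qmql rctf
Hunk 6: at line 1 remove [pjweh,ljmkz,ptqjh] add [aixb,xeako] -> 8 lines: dge koz aixb xeako spai sacng qmql rctf
Hunk 7: at line 2 remove [xeako,spai] add [vwzh,wrqdx,xsgtd] -> 9 lines: dge koz aixb vwzh wrqdx xsgtd sacng qmql rctf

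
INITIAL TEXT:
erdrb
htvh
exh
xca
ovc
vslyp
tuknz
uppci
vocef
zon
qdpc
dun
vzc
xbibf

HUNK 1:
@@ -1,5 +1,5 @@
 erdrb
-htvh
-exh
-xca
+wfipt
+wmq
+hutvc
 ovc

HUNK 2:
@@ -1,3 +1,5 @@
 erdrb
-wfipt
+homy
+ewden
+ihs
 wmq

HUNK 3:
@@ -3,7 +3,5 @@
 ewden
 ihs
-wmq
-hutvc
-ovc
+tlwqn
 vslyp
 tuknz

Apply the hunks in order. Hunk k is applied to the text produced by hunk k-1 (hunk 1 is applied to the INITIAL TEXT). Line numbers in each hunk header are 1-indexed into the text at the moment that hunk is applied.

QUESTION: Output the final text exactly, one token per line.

Hunk 1: at line 1 remove [htvh,exh,xca] add [wfipt,wmq,hutvc] -> 14 lines: erdrb wfipt wmq hutvc ovc vslyp tuknz uppci vocef zon qdpc dun vzc xbibf
Hunk 2: at line 1 remove [wfipt] add [homy,ewden,ihs] -> 16 lines: erdrb homy ewden ihs wmq hutvc ovc vslyp tuknz uppci vocef zon qdpc dun vzc xbibf
Hunk 3: at line 3 remove [wmq,hutvc,ovc] add [tlwqn] -> 14 lines: erdrb homy ewden ihs tlwqn vslyp tuknz uppci vocef zon qdpc dun vzc xbibf

Answer: erdrb
homy
ewden
ihs
tlwqn
vslyp
tuknz
uppci
vocef
zon
qdpc
dun
vzc
xbibf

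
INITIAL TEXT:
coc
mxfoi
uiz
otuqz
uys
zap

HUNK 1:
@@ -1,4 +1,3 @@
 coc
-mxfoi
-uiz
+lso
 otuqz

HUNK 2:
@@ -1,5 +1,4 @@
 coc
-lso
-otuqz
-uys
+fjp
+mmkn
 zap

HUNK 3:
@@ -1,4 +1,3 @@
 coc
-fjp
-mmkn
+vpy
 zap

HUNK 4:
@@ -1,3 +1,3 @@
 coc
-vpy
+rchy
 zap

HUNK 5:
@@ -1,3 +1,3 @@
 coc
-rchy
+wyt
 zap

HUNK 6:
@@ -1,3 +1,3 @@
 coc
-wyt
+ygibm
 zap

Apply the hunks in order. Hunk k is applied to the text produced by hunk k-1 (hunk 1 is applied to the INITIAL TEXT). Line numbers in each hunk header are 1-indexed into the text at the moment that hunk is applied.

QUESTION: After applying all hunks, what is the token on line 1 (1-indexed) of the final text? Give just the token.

Hunk 1: at line 1 remove [mxfoi,uiz] add [lso] -> 5 lines: coc lso otuqz uys zap
Hunk 2: at line 1 remove [lso,otuqz,uys] add [fjp,mmkn] -> 4 lines: coc fjp mmkn zap
Hunk 3: at line 1 remove [fjp,mmkn] add [vpy] -> 3 lines: coc vpy zap
Hunk 4: at line 1 remove [vpy] add [rchy] -> 3 lines: coc rchy zap
Hunk 5: at line 1 remove [rchy] add [wyt] -> 3 lines: coc wyt zap
Hunk 6: at line 1 remove [wyt] add [ygibm] -> 3 lines: coc ygibm zap
Final line 1: coc

Answer: coc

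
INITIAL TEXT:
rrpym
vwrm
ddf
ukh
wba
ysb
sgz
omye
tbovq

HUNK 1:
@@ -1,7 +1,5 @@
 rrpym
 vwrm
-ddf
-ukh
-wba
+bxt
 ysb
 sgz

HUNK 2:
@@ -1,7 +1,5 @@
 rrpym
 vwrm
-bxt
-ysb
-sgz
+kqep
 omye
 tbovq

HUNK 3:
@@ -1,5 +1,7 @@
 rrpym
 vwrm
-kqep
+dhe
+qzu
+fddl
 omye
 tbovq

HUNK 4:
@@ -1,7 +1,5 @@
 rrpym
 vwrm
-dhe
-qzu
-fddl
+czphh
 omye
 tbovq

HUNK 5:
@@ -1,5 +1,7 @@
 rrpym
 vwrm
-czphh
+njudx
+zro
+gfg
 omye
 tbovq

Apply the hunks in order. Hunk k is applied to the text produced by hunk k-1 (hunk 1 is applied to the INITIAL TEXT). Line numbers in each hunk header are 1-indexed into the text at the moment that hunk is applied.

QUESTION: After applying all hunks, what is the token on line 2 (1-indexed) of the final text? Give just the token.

Answer: vwrm

Derivation:
Hunk 1: at line 1 remove [ddf,ukh,wba] add [bxt] -> 7 lines: rrpym vwrm bxt ysb sgz omye tbovq
Hunk 2: at line 1 remove [bxt,ysb,sgz] add [kqep] -> 5 lines: rrpym vwrm kqep omye tbovq
Hunk 3: at line 1 remove [kqep] add [dhe,qzu,fddl] -> 7 lines: rrpym vwrm dhe qzu fddl omye tbovq
Hunk 4: at line 1 remove [dhe,qzu,fddl] add [czphh] -> 5 lines: rrpym vwrm czphh omye tbovq
Hunk 5: at line 1 remove [czphh] add [njudx,zro,gfg] -> 7 lines: rrpym vwrm njudx zro gfg omye tbovq
Final line 2: vwrm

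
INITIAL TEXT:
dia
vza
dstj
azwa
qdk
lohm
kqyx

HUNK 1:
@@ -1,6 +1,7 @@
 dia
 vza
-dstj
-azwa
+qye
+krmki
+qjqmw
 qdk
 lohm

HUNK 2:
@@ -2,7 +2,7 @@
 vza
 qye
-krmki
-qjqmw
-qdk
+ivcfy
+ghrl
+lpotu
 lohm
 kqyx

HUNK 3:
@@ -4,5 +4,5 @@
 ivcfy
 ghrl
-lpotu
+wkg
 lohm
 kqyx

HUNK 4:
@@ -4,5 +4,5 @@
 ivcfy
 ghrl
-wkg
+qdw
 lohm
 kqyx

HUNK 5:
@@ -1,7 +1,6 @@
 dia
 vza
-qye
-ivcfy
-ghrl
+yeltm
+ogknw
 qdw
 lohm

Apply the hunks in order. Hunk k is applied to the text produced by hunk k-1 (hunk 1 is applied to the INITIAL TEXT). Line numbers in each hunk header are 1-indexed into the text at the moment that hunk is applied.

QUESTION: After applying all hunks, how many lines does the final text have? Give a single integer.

Answer: 7

Derivation:
Hunk 1: at line 1 remove [dstj,azwa] add [qye,krmki,qjqmw] -> 8 lines: dia vza qye krmki qjqmw qdk lohm kqyx
Hunk 2: at line 2 remove [krmki,qjqmw,qdk] add [ivcfy,ghrl,lpotu] -> 8 lines: dia vza qye ivcfy ghrl lpotu lohm kqyx
Hunk 3: at line 4 remove [lpotu] add [wkg] -> 8 lines: dia vza qye ivcfy ghrl wkg lohm kqyx
Hunk 4: at line 4 remove [wkg] add [qdw] -> 8 lines: dia vza qye ivcfy ghrl qdw lohm kqyx
Hunk 5: at line 1 remove [qye,ivcfy,ghrl] add [yeltm,ogknw] -> 7 lines: dia vza yeltm ogknw qdw lohm kqyx
Final line count: 7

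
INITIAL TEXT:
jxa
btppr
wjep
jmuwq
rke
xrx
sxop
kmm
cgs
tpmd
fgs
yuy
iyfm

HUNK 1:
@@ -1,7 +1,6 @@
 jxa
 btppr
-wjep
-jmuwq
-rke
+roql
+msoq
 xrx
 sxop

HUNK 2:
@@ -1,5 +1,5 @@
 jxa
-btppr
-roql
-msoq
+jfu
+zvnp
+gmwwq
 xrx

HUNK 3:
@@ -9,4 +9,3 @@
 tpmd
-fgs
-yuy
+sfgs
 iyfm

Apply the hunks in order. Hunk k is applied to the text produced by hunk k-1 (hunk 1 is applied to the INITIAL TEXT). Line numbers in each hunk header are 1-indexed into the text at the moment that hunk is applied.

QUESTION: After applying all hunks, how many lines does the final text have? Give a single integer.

Hunk 1: at line 1 remove [wjep,jmuwq,rke] add [roql,msoq] -> 12 lines: jxa btppr roql msoq xrx sxop kmm cgs tpmd fgs yuy iyfm
Hunk 2: at line 1 remove [btppr,roql,msoq] add [jfu,zvnp,gmwwq] -> 12 lines: jxa jfu zvnp gmwwq xrx sxop kmm cgs tpmd fgs yuy iyfm
Hunk 3: at line 9 remove [fgs,yuy] add [sfgs] -> 11 lines: jxa jfu zvnp gmwwq xrx sxop kmm cgs tpmd sfgs iyfm
Final line count: 11

Answer: 11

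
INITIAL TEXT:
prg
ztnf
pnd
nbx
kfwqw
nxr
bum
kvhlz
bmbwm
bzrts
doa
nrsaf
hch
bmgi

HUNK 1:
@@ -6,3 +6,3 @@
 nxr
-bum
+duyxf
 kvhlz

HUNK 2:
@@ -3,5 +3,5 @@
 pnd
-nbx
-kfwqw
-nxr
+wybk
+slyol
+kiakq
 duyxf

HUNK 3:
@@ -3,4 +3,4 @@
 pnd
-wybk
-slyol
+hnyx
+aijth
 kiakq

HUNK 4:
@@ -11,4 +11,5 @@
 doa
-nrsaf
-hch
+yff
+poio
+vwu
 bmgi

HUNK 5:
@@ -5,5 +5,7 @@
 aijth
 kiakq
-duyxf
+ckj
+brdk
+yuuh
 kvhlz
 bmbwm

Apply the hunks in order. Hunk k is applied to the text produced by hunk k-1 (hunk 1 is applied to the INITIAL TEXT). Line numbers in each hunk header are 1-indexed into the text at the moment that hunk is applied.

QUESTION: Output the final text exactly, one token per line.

Answer: prg
ztnf
pnd
hnyx
aijth
kiakq
ckj
brdk
yuuh
kvhlz
bmbwm
bzrts
doa
yff
poio
vwu
bmgi

Derivation:
Hunk 1: at line 6 remove [bum] add [duyxf] -> 14 lines: prg ztnf pnd nbx kfwqw nxr duyxf kvhlz bmbwm bzrts doa nrsaf hch bmgi
Hunk 2: at line 3 remove [nbx,kfwqw,nxr] add [wybk,slyol,kiakq] -> 14 lines: prg ztnf pnd wybk slyol kiakq duyxf kvhlz bmbwm bzrts doa nrsaf hch bmgi
Hunk 3: at line 3 remove [wybk,slyol] add [hnyx,aijth] -> 14 lines: prg ztnf pnd hnyx aijth kiakq duyxf kvhlz bmbwm bzrts doa nrsaf hch bmgi
Hunk 4: at line 11 remove [nrsaf,hch] add [yff,poio,vwu] -> 15 lines: prg ztnf pnd hnyx aijth kiakq duyxf kvhlz bmbwm bzrts doa yff poio vwu bmgi
Hunk 5: at line 5 remove [duyxf] add [ckj,brdk,yuuh] -> 17 lines: prg ztnf pnd hnyx aijth kiakq ckj brdk yuuh kvhlz bmbwm bzrts doa yff poio vwu bmgi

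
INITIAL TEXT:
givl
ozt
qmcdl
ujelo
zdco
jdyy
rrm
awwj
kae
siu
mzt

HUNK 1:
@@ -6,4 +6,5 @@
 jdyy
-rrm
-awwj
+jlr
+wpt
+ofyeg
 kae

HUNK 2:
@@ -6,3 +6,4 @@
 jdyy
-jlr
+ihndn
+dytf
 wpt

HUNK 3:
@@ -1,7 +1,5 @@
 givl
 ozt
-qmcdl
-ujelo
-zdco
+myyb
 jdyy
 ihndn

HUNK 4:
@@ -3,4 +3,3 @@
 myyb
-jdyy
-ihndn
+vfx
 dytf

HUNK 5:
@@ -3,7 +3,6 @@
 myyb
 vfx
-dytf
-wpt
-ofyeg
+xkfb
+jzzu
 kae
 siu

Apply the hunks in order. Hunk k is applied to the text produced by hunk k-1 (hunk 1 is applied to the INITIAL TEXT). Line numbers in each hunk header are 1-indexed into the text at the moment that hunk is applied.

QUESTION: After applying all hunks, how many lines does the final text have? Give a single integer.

Hunk 1: at line 6 remove [rrm,awwj] add [jlr,wpt,ofyeg] -> 12 lines: givl ozt qmcdl ujelo zdco jdyy jlr wpt ofyeg kae siu mzt
Hunk 2: at line 6 remove [jlr] add [ihndn,dytf] -> 13 lines: givl ozt qmcdl ujelo zdco jdyy ihndn dytf wpt ofyeg kae siu mzt
Hunk 3: at line 1 remove [qmcdl,ujelo,zdco] add [myyb] -> 11 lines: givl ozt myyb jdyy ihndn dytf wpt ofyeg kae siu mzt
Hunk 4: at line 3 remove [jdyy,ihndn] add [vfx] -> 10 lines: givl ozt myyb vfx dytf wpt ofyeg kae siu mzt
Hunk 5: at line 3 remove [dytf,wpt,ofyeg] add [xkfb,jzzu] -> 9 lines: givl ozt myyb vfx xkfb jzzu kae siu mzt
Final line count: 9

Answer: 9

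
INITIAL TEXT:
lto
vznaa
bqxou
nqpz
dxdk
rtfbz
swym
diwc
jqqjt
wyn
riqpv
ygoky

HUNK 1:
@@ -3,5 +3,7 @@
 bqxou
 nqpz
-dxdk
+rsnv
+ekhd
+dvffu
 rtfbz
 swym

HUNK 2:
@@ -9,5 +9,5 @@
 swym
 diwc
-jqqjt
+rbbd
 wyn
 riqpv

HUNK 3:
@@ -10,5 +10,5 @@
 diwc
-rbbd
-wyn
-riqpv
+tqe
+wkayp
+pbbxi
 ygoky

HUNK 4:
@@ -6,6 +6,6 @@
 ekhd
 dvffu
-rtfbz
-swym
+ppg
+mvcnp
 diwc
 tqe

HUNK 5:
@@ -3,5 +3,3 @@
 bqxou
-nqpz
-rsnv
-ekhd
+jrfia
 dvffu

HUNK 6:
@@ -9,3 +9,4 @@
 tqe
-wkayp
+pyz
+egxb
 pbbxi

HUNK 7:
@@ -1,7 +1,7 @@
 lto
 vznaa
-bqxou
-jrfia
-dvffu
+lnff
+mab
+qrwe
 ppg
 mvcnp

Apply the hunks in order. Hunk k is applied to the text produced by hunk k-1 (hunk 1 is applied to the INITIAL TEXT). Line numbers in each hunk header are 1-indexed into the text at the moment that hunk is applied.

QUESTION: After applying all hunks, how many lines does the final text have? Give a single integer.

Hunk 1: at line 3 remove [dxdk] add [rsnv,ekhd,dvffu] -> 14 lines: lto vznaa bqxou nqpz rsnv ekhd dvffu rtfbz swym diwc jqqjt wyn riqpv ygoky
Hunk 2: at line 9 remove [jqqjt] add [rbbd] -> 14 lines: lto vznaa bqxou nqpz rsnv ekhd dvffu rtfbz swym diwc rbbd wyn riqpv ygoky
Hunk 3: at line 10 remove [rbbd,wyn,riqpv] add [tqe,wkayp,pbbxi] -> 14 lines: lto vznaa bqxou nqpz rsnv ekhd dvffu rtfbz swym diwc tqe wkayp pbbxi ygoky
Hunk 4: at line 6 remove [rtfbz,swym] add [ppg,mvcnp] -> 14 lines: lto vznaa bqxou nqpz rsnv ekhd dvffu ppg mvcnp diwc tqe wkayp pbbxi ygoky
Hunk 5: at line 3 remove [nqpz,rsnv,ekhd] add [jrfia] -> 12 lines: lto vznaa bqxou jrfia dvffu ppg mvcnp diwc tqe wkayp pbbxi ygoky
Hunk 6: at line 9 remove [wkayp] add [pyz,egxb] -> 13 lines: lto vznaa bqxou jrfia dvffu ppg mvcnp diwc tqe pyz egxb pbbxi ygoky
Hunk 7: at line 1 remove [bqxou,jrfia,dvffu] add [lnff,mab,qrwe] -> 13 lines: lto vznaa lnff mab qrwe ppg mvcnp diwc tqe pyz egxb pbbxi ygoky
Final line count: 13

Answer: 13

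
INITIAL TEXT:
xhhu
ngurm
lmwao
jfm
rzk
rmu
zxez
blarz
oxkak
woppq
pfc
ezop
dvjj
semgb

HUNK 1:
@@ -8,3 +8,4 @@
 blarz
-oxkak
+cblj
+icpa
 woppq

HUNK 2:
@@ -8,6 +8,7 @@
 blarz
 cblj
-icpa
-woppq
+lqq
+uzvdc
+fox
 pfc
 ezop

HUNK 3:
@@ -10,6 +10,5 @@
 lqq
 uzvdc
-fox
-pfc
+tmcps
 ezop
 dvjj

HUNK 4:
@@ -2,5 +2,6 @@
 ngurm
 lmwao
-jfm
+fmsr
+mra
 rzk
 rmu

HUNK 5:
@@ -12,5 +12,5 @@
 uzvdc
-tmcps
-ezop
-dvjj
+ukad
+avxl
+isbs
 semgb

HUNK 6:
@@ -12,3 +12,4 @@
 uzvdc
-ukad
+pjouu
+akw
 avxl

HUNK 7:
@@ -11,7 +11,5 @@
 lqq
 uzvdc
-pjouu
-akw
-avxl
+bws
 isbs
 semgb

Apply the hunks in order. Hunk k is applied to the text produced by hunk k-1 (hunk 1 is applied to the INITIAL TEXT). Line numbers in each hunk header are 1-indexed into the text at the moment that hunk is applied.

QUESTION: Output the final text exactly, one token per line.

Hunk 1: at line 8 remove [oxkak] add [cblj,icpa] -> 15 lines: xhhu ngurm lmwao jfm rzk rmu zxez blarz cblj icpa woppq pfc ezop dvjj semgb
Hunk 2: at line 8 remove [icpa,woppq] add [lqq,uzvdc,fox] -> 16 lines: xhhu ngurm lmwao jfm rzk rmu zxez blarz cblj lqq uzvdc fox pfc ezop dvjj semgb
Hunk 3: at line 10 remove [fox,pfc] add [tmcps] -> 15 lines: xhhu ngurm lmwao jfm rzk rmu zxez blarz cblj lqq uzvdc tmcps ezop dvjj semgb
Hunk 4: at line 2 remove [jfm] add [fmsr,mra] -> 16 lines: xhhu ngurm lmwao fmsr mra rzk rmu zxez blarz cblj lqq uzvdc tmcps ezop dvjj semgb
Hunk 5: at line 12 remove [tmcps,ezop,dvjj] add [ukad,avxl,isbs] -> 16 lines: xhhu ngurm lmwao fmsr mra rzk rmu zxez blarz cblj lqq uzvdc ukad avxl isbs semgb
Hunk 6: at line 12 remove [ukad] add [pjouu,akw] -> 17 lines: xhhu ngurm lmwao fmsr mra rzk rmu zxez blarz cblj lqq uzvdc pjouu akw avxl isbs semgb
Hunk 7: at line 11 remove [pjouu,akw,avxl] add [bws] -> 15 lines: xhhu ngurm lmwao fmsr mra rzk rmu zxez blarz cblj lqq uzvdc bws isbs semgb

Answer: xhhu
ngurm
lmwao
fmsr
mra
rzk
rmu
zxez
blarz
cblj
lqq
uzvdc
bws
isbs
semgb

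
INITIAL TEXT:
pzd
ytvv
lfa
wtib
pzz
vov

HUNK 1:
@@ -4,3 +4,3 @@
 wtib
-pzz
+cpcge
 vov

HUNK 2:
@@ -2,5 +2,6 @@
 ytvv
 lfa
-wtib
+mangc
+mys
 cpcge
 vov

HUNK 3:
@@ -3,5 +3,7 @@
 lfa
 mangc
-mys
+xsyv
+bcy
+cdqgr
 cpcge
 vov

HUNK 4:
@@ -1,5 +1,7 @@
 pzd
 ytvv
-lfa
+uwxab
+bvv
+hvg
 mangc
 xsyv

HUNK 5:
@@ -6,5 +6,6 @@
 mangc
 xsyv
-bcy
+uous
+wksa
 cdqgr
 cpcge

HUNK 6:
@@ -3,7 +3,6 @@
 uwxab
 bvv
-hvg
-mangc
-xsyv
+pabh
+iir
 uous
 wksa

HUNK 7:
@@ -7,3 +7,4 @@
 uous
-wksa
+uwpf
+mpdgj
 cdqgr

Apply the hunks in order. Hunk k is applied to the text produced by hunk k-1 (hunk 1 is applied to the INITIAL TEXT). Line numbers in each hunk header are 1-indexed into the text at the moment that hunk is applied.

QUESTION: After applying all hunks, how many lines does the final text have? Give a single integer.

Hunk 1: at line 4 remove [pzz] add [cpcge] -> 6 lines: pzd ytvv lfa wtib cpcge vov
Hunk 2: at line 2 remove [wtib] add [mangc,mys] -> 7 lines: pzd ytvv lfa mangc mys cpcge vov
Hunk 3: at line 3 remove [mys] add [xsyv,bcy,cdqgr] -> 9 lines: pzd ytvv lfa mangc xsyv bcy cdqgr cpcge vov
Hunk 4: at line 1 remove [lfa] add [uwxab,bvv,hvg] -> 11 lines: pzd ytvv uwxab bvv hvg mangc xsyv bcy cdqgr cpcge vov
Hunk 5: at line 6 remove [bcy] add [uous,wksa] -> 12 lines: pzd ytvv uwxab bvv hvg mangc xsyv uous wksa cdqgr cpcge vov
Hunk 6: at line 3 remove [hvg,mangc,xsyv] add [pabh,iir] -> 11 lines: pzd ytvv uwxab bvv pabh iir uous wksa cdqgr cpcge vov
Hunk 7: at line 7 remove [wksa] add [uwpf,mpdgj] -> 12 lines: pzd ytvv uwxab bvv pabh iir uous uwpf mpdgj cdqgr cpcge vov
Final line count: 12

Answer: 12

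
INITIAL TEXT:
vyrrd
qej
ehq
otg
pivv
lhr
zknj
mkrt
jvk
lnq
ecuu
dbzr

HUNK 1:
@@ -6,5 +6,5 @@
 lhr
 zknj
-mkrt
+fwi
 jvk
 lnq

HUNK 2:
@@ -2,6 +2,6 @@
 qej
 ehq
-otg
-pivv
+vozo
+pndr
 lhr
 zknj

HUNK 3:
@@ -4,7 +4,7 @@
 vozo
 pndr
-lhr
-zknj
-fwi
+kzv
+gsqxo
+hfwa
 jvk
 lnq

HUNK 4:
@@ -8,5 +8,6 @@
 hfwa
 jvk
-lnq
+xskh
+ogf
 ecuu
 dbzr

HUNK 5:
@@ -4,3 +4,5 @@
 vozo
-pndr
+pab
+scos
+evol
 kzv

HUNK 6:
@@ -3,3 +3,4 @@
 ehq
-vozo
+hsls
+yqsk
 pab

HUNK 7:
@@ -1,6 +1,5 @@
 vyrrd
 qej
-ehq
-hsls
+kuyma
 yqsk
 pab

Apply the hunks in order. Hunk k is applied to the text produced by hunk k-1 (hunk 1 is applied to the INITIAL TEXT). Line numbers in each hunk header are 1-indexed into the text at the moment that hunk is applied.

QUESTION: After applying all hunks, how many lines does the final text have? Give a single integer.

Answer: 15

Derivation:
Hunk 1: at line 6 remove [mkrt] add [fwi] -> 12 lines: vyrrd qej ehq otg pivv lhr zknj fwi jvk lnq ecuu dbzr
Hunk 2: at line 2 remove [otg,pivv] add [vozo,pndr] -> 12 lines: vyrrd qej ehq vozo pndr lhr zknj fwi jvk lnq ecuu dbzr
Hunk 3: at line 4 remove [lhr,zknj,fwi] add [kzv,gsqxo,hfwa] -> 12 lines: vyrrd qej ehq vozo pndr kzv gsqxo hfwa jvk lnq ecuu dbzr
Hunk 4: at line 8 remove [lnq] add [xskh,ogf] -> 13 lines: vyrrd qej ehq vozo pndr kzv gsqxo hfwa jvk xskh ogf ecuu dbzr
Hunk 5: at line 4 remove [pndr] add [pab,scos,evol] -> 15 lines: vyrrd qej ehq vozo pab scos evol kzv gsqxo hfwa jvk xskh ogf ecuu dbzr
Hunk 6: at line 3 remove [vozo] add [hsls,yqsk] -> 16 lines: vyrrd qej ehq hsls yqsk pab scos evol kzv gsqxo hfwa jvk xskh ogf ecuu dbzr
Hunk 7: at line 1 remove [ehq,hsls] add [kuyma] -> 15 lines: vyrrd qej kuyma yqsk pab scos evol kzv gsqxo hfwa jvk xskh ogf ecuu dbzr
Final line count: 15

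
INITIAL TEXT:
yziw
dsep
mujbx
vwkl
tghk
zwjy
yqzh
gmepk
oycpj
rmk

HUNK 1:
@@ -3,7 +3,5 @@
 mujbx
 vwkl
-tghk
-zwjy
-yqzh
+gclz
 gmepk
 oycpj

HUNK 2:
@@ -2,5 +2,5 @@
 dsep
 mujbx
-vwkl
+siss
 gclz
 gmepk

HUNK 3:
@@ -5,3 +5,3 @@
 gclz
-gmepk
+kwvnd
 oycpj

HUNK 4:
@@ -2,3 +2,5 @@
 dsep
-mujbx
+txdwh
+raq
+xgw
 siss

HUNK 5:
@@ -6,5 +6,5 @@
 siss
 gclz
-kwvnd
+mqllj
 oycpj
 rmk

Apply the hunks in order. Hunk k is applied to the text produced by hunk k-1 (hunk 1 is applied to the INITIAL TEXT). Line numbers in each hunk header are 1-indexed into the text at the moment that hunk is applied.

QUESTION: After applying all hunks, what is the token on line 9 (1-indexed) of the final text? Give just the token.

Hunk 1: at line 3 remove [tghk,zwjy,yqzh] add [gclz] -> 8 lines: yziw dsep mujbx vwkl gclz gmepk oycpj rmk
Hunk 2: at line 2 remove [vwkl] add [siss] -> 8 lines: yziw dsep mujbx siss gclz gmepk oycpj rmk
Hunk 3: at line 5 remove [gmepk] add [kwvnd] -> 8 lines: yziw dsep mujbx siss gclz kwvnd oycpj rmk
Hunk 4: at line 2 remove [mujbx] add [txdwh,raq,xgw] -> 10 lines: yziw dsep txdwh raq xgw siss gclz kwvnd oycpj rmk
Hunk 5: at line 6 remove [kwvnd] add [mqllj] -> 10 lines: yziw dsep txdwh raq xgw siss gclz mqllj oycpj rmk
Final line 9: oycpj

Answer: oycpj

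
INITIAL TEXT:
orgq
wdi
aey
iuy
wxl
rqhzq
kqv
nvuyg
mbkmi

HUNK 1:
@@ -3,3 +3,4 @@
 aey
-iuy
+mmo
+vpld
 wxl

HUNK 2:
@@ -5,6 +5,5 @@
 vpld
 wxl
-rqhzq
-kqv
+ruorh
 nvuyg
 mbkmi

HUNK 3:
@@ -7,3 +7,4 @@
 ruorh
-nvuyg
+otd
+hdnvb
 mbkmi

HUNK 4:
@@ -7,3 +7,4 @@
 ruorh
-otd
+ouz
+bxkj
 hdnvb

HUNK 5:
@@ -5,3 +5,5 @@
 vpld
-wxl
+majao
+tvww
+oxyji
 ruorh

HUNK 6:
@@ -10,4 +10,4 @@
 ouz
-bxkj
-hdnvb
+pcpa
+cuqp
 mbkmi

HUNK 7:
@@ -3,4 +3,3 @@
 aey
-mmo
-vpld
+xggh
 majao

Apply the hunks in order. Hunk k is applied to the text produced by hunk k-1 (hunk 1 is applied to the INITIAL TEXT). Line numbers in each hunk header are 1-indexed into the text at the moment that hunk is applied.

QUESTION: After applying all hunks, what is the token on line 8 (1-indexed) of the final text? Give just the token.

Hunk 1: at line 3 remove [iuy] add [mmo,vpld] -> 10 lines: orgq wdi aey mmo vpld wxl rqhzq kqv nvuyg mbkmi
Hunk 2: at line 5 remove [rqhzq,kqv] add [ruorh] -> 9 lines: orgq wdi aey mmo vpld wxl ruorh nvuyg mbkmi
Hunk 3: at line 7 remove [nvuyg] add [otd,hdnvb] -> 10 lines: orgq wdi aey mmo vpld wxl ruorh otd hdnvb mbkmi
Hunk 4: at line 7 remove [otd] add [ouz,bxkj] -> 11 lines: orgq wdi aey mmo vpld wxl ruorh ouz bxkj hdnvb mbkmi
Hunk 5: at line 5 remove [wxl] add [majao,tvww,oxyji] -> 13 lines: orgq wdi aey mmo vpld majao tvww oxyji ruorh ouz bxkj hdnvb mbkmi
Hunk 6: at line 10 remove [bxkj,hdnvb] add [pcpa,cuqp] -> 13 lines: orgq wdi aey mmo vpld majao tvww oxyji ruorh ouz pcpa cuqp mbkmi
Hunk 7: at line 3 remove [mmo,vpld] add [xggh] -> 12 lines: orgq wdi aey xggh majao tvww oxyji ruorh ouz pcpa cuqp mbkmi
Final line 8: ruorh

Answer: ruorh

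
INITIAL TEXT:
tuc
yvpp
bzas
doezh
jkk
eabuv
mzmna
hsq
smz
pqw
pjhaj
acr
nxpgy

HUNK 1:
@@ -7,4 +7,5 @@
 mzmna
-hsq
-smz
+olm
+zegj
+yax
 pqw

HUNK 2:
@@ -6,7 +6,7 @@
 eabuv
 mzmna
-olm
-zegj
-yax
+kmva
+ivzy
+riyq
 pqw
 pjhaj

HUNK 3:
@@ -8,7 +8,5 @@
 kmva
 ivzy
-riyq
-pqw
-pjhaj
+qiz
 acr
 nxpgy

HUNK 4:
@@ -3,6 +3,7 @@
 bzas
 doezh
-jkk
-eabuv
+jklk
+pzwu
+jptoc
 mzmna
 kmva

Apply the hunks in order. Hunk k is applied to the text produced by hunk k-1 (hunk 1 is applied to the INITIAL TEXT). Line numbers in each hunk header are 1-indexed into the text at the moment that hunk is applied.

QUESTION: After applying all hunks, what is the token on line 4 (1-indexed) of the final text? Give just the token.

Hunk 1: at line 7 remove [hsq,smz] add [olm,zegj,yax] -> 14 lines: tuc yvpp bzas doezh jkk eabuv mzmna olm zegj yax pqw pjhaj acr nxpgy
Hunk 2: at line 6 remove [olm,zegj,yax] add [kmva,ivzy,riyq] -> 14 lines: tuc yvpp bzas doezh jkk eabuv mzmna kmva ivzy riyq pqw pjhaj acr nxpgy
Hunk 3: at line 8 remove [riyq,pqw,pjhaj] add [qiz] -> 12 lines: tuc yvpp bzas doezh jkk eabuv mzmna kmva ivzy qiz acr nxpgy
Hunk 4: at line 3 remove [jkk,eabuv] add [jklk,pzwu,jptoc] -> 13 lines: tuc yvpp bzas doezh jklk pzwu jptoc mzmna kmva ivzy qiz acr nxpgy
Final line 4: doezh

Answer: doezh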